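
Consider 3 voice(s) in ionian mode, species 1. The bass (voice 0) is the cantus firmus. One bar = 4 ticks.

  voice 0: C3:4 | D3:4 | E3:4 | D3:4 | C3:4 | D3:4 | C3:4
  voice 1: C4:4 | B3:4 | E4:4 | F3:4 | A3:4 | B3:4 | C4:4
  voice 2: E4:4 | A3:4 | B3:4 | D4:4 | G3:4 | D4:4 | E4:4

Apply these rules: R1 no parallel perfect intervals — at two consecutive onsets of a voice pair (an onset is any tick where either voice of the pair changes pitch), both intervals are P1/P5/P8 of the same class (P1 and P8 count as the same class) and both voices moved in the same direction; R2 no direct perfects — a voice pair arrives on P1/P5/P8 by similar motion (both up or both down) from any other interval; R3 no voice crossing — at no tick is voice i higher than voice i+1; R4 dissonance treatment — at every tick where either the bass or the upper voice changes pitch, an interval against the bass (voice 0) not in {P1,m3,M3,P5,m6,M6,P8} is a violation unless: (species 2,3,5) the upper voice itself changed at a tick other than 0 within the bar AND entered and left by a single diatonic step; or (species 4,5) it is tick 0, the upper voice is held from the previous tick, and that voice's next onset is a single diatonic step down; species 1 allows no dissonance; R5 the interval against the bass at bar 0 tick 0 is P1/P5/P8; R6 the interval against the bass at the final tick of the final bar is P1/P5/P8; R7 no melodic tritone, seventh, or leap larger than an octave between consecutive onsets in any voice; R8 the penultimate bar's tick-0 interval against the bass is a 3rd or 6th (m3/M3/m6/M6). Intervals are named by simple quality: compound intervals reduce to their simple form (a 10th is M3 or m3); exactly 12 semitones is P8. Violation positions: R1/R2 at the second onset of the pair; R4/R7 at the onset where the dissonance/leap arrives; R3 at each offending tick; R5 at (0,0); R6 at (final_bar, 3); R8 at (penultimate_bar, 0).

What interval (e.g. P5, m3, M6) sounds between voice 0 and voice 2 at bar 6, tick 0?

voice 0=C3 voice 2=E4 -> M3

M3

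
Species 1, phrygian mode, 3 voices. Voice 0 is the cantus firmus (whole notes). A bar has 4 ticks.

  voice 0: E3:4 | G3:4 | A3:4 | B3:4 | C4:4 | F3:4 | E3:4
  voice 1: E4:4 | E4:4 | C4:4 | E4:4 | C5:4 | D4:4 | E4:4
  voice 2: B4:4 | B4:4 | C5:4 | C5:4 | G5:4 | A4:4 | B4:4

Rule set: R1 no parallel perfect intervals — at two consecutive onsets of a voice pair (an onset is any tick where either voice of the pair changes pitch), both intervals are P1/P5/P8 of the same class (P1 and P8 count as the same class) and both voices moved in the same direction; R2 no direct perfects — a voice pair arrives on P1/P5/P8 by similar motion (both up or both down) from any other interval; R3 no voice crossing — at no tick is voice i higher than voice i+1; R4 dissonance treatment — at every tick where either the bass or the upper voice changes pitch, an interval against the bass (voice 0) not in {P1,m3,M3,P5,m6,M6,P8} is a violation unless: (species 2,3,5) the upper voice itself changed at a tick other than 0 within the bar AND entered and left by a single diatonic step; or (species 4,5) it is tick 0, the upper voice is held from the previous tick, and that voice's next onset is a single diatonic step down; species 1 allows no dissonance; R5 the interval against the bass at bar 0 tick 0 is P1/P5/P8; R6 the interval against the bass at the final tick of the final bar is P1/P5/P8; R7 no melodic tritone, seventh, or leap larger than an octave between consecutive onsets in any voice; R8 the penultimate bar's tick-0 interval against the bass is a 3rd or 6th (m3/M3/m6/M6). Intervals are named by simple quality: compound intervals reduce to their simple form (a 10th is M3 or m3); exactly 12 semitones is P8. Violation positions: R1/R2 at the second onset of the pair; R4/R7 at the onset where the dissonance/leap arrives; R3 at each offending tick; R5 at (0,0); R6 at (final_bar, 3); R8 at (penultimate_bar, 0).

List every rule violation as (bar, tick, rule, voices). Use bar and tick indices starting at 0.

(3, 0, R4, (0, 1))
(3, 0, R4, (0, 2))
(4, 0, R2, (0, 1))
(4, 0, R2, (0, 2))
(4, 0, R2, (1, 2))
(5, 0, R1, (1, 2))
(5, 0, R7, (1,))
(5, 0, R7, (2,))
(6, 0, R1, (1, 2))

bar 0: v0=E3 v1=E4 v2=B4 downbeat P5
bar 1: v0=G3 v1=E4 v2=B4 downbeat M3
bar 2: v0=A3 v1=C4 v2=C5 downbeat m3
bar 3: v0=B3 v1=E4 v2=C5 downbeat m2
bar 4: v0=C4 v1=C5 v2=G5 downbeat P5
bar 5: v0=F3 v1=D4 v2=A4 downbeat M3
bar 6: v0=E3 v1=E4 v2=B4 downbeat P5
  -> R4 @ bar 3 tick 0 v(0, 1): B3/E4 P4 untreated
  -> R4 @ bar 3 tick 0 v(0, 2): B3/C5 m2 untreated
  -> R2 @ bar 4 tick 0 v(0, 1): B3/E4 P4 -> C4/C5 P8 similar
  -> R2 @ bar 4 tick 0 v(0, 2): B3/C5 m2 -> C4/G5 P5 similar
  -> R2 @ bar 4 tick 0 v(1, 2): E4/C5 m6 -> C5/G5 P5 similar
  -> R1 @ bar 5 tick 0 v(1, 2): C5/G5 P5 -> D4/A4 P5 similar
  -> R7 @ bar 5 tick 0 v(1,): C5->D4 leap 10st
  -> R7 @ bar 5 tick 0 v(2,): G5->A4 leap 10st
  -> R1 @ bar 6 tick 0 v(1, 2): D4/A4 P5 -> E4/B4 P5 similar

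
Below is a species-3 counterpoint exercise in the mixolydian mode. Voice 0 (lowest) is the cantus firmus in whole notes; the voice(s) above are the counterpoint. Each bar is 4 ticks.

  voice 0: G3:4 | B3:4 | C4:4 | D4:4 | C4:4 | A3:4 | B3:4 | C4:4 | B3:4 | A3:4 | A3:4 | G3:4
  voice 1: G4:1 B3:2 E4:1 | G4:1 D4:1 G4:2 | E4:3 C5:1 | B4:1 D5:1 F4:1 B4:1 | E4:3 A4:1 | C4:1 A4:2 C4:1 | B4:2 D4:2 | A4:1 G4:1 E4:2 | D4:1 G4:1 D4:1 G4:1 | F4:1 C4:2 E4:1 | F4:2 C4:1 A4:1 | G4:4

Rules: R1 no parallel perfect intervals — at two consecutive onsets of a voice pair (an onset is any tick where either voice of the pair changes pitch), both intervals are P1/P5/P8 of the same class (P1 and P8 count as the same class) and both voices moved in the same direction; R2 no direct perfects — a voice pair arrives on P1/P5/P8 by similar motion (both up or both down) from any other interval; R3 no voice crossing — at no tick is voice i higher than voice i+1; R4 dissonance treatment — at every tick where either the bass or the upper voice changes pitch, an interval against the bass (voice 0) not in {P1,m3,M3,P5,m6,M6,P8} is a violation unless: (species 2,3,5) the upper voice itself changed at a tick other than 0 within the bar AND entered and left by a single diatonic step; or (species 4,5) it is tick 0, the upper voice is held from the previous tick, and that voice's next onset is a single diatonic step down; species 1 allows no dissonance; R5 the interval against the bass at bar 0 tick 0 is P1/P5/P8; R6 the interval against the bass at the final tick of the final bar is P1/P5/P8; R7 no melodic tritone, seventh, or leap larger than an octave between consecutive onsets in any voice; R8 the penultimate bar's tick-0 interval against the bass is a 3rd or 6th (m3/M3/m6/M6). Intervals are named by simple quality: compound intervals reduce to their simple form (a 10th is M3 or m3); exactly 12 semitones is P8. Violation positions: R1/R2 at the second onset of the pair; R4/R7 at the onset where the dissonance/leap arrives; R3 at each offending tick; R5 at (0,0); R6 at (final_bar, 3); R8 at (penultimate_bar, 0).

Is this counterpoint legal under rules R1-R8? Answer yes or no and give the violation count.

bar 0: v0=G3 v1=G4 (P8)
bar 1: v0=B3 v1=G4 (m6)
bar 2: v0=C4 v1=E4 (M3)
bar 3: v0=D4 v1=B4 (M6)
bar 4: v0=C4 v1=E4 (M3)
bar 5: v0=A3 v1=C4 (m3)
bar 6: v0=B3 v1=B4 (P8)
bar 7: v0=C4 v1=A4 (M6)
bar 8: v0=B3 v1=D4 (m3)
bar 9: v0=A3 v1=F4 (m6)
bar 10: v0=A3 v1=F4 (m6)
bar 11: v0=G3 v1=G4 (P8)
  R7 @ bar3.3: F4->B4 leap 6st
  R2 @ bar6.0: A3/C4 m3 -> B3/B4 P8 similar
  R7 @ bar6.0: C4->B4 leap 11st
  R1 @ bar11.0: A3/A4 P8 -> G3/G4 P8 similar

No (4 violations)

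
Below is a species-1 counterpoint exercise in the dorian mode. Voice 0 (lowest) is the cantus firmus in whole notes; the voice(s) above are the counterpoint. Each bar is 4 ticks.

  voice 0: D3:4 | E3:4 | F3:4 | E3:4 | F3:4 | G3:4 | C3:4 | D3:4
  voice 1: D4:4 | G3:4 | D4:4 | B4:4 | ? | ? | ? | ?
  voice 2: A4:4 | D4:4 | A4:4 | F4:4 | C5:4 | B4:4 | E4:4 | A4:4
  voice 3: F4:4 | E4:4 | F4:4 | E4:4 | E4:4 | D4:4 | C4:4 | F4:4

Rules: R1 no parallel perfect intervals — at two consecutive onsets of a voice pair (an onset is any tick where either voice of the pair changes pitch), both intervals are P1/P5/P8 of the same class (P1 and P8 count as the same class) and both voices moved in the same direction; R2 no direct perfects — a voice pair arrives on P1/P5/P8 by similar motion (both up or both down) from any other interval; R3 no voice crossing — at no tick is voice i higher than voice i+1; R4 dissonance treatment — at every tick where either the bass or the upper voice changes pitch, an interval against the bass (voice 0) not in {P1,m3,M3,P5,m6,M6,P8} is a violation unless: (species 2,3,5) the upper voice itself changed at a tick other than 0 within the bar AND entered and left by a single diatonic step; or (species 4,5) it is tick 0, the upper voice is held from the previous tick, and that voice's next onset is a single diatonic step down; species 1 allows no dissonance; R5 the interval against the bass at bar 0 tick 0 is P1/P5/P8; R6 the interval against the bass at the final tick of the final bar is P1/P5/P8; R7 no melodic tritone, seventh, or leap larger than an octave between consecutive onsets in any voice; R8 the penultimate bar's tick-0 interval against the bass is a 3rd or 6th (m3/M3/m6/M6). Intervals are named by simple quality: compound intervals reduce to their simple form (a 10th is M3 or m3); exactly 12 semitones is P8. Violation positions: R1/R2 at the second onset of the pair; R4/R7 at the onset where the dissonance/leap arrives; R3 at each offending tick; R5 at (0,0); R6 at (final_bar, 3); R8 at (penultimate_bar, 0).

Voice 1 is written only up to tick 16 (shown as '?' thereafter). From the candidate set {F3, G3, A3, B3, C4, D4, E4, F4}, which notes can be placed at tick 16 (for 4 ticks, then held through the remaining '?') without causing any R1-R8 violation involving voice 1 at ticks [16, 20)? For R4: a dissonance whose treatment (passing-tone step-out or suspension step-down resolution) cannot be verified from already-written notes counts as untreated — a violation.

F3: violates R7
G3: violates R4,R7
A3: violates R7
B3: violates R4
C4: violates R7
D4: legal
E4: violates R4
F4: violates R7

{D4}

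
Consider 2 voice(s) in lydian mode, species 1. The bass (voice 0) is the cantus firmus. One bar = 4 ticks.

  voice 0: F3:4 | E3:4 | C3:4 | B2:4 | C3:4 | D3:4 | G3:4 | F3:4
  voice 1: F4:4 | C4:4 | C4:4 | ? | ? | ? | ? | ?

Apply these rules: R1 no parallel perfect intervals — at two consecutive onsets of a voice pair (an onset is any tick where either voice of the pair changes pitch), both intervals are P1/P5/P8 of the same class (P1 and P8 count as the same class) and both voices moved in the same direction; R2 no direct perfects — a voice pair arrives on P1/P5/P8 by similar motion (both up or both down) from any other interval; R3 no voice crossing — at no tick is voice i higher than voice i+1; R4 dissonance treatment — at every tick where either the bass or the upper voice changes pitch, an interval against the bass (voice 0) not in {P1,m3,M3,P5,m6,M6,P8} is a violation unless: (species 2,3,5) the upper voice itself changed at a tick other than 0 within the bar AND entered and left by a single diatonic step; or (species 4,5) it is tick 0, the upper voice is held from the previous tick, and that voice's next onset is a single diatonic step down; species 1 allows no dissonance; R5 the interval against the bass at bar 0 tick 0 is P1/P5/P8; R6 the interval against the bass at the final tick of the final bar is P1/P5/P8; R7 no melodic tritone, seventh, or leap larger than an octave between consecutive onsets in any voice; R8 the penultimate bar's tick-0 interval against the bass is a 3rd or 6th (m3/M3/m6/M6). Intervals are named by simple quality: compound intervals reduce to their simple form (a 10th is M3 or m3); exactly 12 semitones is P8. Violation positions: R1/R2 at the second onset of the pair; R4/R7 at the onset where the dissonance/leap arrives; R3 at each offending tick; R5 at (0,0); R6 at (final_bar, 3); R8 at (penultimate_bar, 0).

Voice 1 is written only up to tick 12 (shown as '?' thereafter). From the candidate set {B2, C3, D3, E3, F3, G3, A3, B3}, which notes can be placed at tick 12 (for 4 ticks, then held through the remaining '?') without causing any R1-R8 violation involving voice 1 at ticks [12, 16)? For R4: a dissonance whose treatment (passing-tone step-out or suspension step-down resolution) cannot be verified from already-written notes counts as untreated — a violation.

B2: violates R1,R7
C3: violates R4
D3: violates R7
E3: violates R4
F3: violates R4
G3: legal
A3: violates R4
B3: violates R1

{G3}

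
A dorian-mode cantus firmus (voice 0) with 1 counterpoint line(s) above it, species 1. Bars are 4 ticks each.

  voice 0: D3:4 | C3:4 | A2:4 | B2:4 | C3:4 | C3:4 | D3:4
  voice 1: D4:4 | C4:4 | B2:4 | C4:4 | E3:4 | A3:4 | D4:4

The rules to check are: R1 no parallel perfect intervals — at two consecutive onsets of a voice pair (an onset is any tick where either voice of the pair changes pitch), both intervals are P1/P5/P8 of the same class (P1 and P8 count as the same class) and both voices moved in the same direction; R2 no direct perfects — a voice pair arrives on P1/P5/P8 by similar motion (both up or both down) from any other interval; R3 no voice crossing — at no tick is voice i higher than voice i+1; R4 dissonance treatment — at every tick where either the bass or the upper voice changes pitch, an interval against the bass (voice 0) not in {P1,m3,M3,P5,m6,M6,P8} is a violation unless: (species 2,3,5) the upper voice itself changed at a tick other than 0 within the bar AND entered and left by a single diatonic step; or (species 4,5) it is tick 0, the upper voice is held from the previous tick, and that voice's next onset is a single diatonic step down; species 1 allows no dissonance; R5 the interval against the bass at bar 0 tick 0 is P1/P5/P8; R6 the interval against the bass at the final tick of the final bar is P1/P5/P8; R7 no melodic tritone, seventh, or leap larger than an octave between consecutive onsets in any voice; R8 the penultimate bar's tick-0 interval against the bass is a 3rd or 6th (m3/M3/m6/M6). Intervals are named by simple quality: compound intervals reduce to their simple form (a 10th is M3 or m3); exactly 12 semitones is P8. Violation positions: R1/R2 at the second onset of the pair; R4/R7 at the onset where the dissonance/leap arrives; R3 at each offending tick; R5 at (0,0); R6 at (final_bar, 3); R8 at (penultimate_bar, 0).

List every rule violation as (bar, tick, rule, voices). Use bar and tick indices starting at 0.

(1, 0, R1, (0, 1))
(2, 0, R4, (0, 1))
(2, 0, R7, (1,))
(3, 0, R4, (0, 1))
(3, 0, R7, (1,))
(6, 0, R2, (0, 1))

bar 0: v0=D3 v1=D4 downbeat P8
bar 1: v0=C3 v1=C4 downbeat P8
bar 2: v0=A2 v1=B2 downbeat M2
bar 3: v0=B2 v1=C4 downbeat m2
bar 4: v0=C3 v1=E3 downbeat M3
bar 5: v0=C3 v1=A3 downbeat M6
bar 6: v0=D3 v1=D4 downbeat P8
  -> R1 @ bar 1 tick 0 v(0, 1): D3/D4 P8 -> C3/C4 P8 similar
  -> R4 @ bar 2 tick 0 v(0, 1): A2/B2 M2 untreated
  -> R7 @ bar 2 tick 0 v(1,): C4->B2 leap 13st
  -> R4 @ bar 3 tick 0 v(0, 1): B2/C4 m2 untreated
  -> R7 @ bar 3 tick 0 v(1,): B2->C4 leap 13st
  -> R2 @ bar 6 tick 0 v(0, 1): C3/A3 M6 -> D3/D4 P8 similar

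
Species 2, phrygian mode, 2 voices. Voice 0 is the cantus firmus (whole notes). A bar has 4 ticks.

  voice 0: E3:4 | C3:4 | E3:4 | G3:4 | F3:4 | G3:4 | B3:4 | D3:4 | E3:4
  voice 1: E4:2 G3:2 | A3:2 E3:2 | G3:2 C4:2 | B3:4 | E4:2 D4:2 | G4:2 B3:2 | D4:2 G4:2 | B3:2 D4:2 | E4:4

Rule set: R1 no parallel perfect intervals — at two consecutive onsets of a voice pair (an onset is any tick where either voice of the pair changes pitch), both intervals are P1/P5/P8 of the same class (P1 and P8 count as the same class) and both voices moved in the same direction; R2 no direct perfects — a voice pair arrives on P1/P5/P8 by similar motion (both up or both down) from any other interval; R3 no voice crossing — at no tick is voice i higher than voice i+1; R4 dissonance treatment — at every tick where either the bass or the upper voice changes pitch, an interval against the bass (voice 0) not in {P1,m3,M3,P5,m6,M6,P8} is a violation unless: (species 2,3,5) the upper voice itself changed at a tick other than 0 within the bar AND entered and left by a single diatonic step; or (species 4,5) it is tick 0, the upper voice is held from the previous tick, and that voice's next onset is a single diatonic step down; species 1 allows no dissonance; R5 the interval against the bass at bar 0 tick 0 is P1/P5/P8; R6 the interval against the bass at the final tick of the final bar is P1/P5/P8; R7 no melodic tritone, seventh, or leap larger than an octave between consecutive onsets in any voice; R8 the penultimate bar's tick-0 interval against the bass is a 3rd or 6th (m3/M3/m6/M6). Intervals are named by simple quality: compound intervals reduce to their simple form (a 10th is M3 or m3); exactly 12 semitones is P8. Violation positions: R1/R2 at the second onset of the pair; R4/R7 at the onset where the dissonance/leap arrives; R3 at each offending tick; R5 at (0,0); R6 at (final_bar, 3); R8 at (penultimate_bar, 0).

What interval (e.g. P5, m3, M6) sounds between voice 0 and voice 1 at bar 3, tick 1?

M3

voice 0=G3 voice 1=B3 -> M3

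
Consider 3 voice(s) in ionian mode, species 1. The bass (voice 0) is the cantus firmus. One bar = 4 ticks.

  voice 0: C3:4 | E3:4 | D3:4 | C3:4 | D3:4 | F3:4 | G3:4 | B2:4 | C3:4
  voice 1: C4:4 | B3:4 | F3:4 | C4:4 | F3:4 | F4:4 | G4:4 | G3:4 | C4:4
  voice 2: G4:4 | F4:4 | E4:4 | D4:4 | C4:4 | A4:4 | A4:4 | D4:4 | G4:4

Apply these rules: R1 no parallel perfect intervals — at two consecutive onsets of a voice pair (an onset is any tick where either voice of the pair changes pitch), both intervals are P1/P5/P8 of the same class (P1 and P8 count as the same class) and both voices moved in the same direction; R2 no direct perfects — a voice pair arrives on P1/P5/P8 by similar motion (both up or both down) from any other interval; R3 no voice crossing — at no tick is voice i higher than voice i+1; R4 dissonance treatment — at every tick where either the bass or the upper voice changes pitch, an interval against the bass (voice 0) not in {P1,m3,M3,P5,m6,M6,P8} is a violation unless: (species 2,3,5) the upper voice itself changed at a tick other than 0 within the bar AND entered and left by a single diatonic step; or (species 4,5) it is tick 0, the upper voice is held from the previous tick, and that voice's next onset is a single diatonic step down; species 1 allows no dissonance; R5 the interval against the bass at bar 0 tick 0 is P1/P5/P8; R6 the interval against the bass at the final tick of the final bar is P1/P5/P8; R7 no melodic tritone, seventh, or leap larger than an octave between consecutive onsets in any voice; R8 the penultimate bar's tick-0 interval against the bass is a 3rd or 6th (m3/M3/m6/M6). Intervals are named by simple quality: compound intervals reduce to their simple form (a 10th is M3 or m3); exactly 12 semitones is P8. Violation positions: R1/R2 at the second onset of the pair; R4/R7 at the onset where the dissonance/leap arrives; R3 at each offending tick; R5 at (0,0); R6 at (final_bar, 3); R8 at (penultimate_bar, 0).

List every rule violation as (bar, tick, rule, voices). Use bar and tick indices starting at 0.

(1, 0, R4, (0, 2))
(2, 0, R4, (0, 2))
(2, 0, R7, (1,))
(3, 0, R4, (0, 2))
(4, 0, R2, (1, 2))
(4, 0, R4, (0, 2))
(5, 0, R2, (0, 1))
(6, 0, R1, (0, 1))
(6, 0, R4, (0, 2))
(7, 0, R2, (1, 2))
(8, 0, R1, (1, 2))
(8, 0, R2, (0, 1))
(8, 0, R2, (0, 2))

bar 0: v0=C3 v1=C4 v2=G4 downbeat P5
bar 1: v0=E3 v1=B3 v2=F4 downbeat m2
bar 2: v0=D3 v1=F3 v2=E4 downbeat M2
bar 3: v0=C3 v1=C4 v2=D4 downbeat M2
bar 4: v0=D3 v1=F3 v2=C4 downbeat m7
bar 5: v0=F3 v1=F4 v2=A4 downbeat M3
bar 6: v0=G3 v1=G4 v2=A4 downbeat M2
bar 7: v0=B2 v1=G3 v2=D4 downbeat m3
bar 8: v0=C3 v1=C4 v2=G4 downbeat P5
  -> R4 @ bar 1 tick 0 v(0, 2): E3/F4 m2 untreated
  -> R4 @ bar 2 tick 0 v(0, 2): D3/E4 M2 untreated
  -> R7 @ bar 2 tick 0 v(1,): B3->F3 leap 6st
  -> R4 @ bar 3 tick 0 v(0, 2): C3/D4 M2 untreated
  -> R2 @ bar 4 tick 0 v(1, 2): C4/D4 M2 -> F3/C4 P5 similar
  -> R4 @ bar 4 tick 0 v(0, 2): D3/C4 m7 untreated
  -> R2 @ bar 5 tick 0 v(0, 1): D3/F3 m3 -> F3/F4 P8 similar
  -> R1 @ bar 6 tick 0 v(0, 1): F3/F4 P8 -> G3/G4 P8 similar
  -> R4 @ bar 6 tick 0 v(0, 2): G3/A4 M2 untreated
  -> R2 @ bar 7 tick 0 v(1, 2): G4/A4 M2 -> G3/D4 P5 similar
  -> R1 @ bar 8 tick 0 v(1, 2): G3/D4 P5 -> C4/G4 P5 similar
  -> R2 @ bar 8 tick 0 v(0, 1): B2/G3 m6 -> C3/C4 P8 similar
  -> R2 @ bar 8 tick 0 v(0, 2): B2/D4 m3 -> C3/G4 P5 similar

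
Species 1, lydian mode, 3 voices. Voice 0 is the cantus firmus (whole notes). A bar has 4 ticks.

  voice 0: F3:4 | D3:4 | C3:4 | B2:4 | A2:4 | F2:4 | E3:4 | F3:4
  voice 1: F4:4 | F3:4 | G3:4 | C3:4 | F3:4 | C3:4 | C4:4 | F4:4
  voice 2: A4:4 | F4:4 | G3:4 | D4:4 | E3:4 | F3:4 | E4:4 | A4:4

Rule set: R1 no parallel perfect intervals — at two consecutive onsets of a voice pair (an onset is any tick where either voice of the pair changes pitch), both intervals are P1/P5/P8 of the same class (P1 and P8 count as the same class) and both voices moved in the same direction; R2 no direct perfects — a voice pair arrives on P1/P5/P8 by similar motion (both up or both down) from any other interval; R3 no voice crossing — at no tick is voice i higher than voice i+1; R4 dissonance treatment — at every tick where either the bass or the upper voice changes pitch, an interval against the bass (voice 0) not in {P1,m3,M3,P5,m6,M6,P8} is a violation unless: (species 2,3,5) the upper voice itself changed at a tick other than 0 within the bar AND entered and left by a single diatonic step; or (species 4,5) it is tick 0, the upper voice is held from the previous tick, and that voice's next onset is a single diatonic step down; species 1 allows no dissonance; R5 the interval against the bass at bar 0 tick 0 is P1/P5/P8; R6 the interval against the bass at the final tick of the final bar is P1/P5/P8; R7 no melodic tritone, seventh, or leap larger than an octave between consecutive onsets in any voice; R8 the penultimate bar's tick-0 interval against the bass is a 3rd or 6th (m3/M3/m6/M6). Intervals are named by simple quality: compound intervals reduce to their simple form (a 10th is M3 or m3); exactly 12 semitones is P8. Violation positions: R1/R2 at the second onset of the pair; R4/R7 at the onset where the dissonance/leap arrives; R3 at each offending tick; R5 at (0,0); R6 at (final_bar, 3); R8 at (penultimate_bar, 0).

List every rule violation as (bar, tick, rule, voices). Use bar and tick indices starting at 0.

bar 0: v0=F3 v1=F4 v2=A4 downbeat M3
bar 1: v0=D3 v1=F3 v2=F4 downbeat m3
bar 2: v0=C3 v1=G3 v2=G3 downbeat P5
bar 3: v0=B2 v1=C3 v2=D4 downbeat m3
bar 4: v0=A2 v1=F3 v2=E3 downbeat P5
bar 5: v0=F2 v1=C3 v2=F3 downbeat P8
bar 6: v0=E3 v1=C4 v2=E4 downbeat P8
bar 7: v0=F3 v1=F4 v2=A4 downbeat M3
  -> R5 @ bar 0 tick 0 v(0, 2): opens on M3
  -> R2 @ bar 1 tick 0 v(1, 2): F4/A4 M3 -> F3/F4 P8 similar
  -> R2 @ bar 2 tick 0 v(0, 2): D3/F4 m3 -> C3/G3 P5 similar
  -> R7 @ bar 2 tick 0 v(2,): F4->G3 leap 10st
  -> R4 @ bar 3 tick 0 v(0, 1): B2/C3 m2 untreated
  -> R2 @ bar 4 tick 0 v(0, 2): B2/D4 m3 -> A2/E3 P5 similar
  -> R3 @ bar 4 tick 0 v(1, 2): F3 above E3
  -> R7 @ bar 4 tick 0 v(2,): D4->E3 leap 10st
  -> R3 @ bar 4 tick 1 v(1, 2): F3 above E3
  -> R3 @ bar 4 tick 2 v(1, 2): F3 above E3
  -> R3 @ bar 4 tick 3 v(1, 2): F3 above E3
  -> R2 @ bar 5 tick 0 v(0, 1): A2/F3 m6 -> F2/C3 P5 similar
  -> R1 @ bar 6 tick 0 v(0, 2): F2/F3 P8 -> E3/E4 P8 similar
  -> R7 @ bar 6 tick 0 v(0,): F2->E3 leap 11st
  -> R7 @ bar 6 tick 0 v(2,): F3->E4 leap 11st
  -> R8 @ bar 6 tick 0 v(0, 2): penult P8 not 3rd/6th
  -> R2 @ bar 7 tick 0 v(0, 1): E3/C4 m6 -> F3/F4 P8 similar
  -> R6 @ bar 7 tick 3 v(0, 2): closes on M3

(0, 0, R5, (0, 2))
(1, 0, R2, (1, 2))
(2, 0, R2, (0, 2))
(2, 0, R7, (2,))
(3, 0, R4, (0, 1))
(4, 0, R2, (0, 2))
(4, 0, R3, (1, 2))
(4, 0, R7, (2,))
(4, 1, R3, (1, 2))
(4, 2, R3, (1, 2))
(4, 3, R3, (1, 2))
(5, 0, R2, (0, 1))
(6, 0, R1, (0, 2))
(6, 0, R7, (0,))
(6, 0, R7, (2,))
(6, 0, R8, (0, 2))
(7, 0, R2, (0, 1))
(7, 3, R6, (0, 2))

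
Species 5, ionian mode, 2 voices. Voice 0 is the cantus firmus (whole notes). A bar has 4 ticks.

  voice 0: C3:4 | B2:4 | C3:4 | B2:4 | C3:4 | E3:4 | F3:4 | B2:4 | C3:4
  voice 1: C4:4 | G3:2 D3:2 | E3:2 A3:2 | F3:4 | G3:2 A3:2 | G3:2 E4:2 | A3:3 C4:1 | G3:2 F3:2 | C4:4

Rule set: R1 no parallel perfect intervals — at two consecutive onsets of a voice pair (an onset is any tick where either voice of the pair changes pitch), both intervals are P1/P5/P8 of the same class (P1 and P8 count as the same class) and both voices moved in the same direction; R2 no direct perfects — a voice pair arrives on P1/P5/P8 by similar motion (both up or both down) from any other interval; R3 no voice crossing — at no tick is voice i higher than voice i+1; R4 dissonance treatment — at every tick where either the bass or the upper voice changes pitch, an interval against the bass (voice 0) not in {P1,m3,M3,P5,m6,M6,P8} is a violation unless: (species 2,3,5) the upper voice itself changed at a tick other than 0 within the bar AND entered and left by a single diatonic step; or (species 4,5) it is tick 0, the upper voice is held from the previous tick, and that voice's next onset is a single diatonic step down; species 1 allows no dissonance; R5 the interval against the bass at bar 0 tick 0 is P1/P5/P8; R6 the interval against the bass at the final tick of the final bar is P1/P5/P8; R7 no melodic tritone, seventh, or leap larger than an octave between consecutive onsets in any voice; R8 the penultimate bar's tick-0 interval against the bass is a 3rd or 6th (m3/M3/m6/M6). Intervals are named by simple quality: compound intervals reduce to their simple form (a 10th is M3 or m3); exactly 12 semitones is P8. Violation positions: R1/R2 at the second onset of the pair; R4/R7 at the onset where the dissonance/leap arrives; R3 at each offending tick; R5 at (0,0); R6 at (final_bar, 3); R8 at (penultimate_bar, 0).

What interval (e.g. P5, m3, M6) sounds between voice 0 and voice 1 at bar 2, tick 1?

voice 0=C3 voice 1=E3 -> M3

M3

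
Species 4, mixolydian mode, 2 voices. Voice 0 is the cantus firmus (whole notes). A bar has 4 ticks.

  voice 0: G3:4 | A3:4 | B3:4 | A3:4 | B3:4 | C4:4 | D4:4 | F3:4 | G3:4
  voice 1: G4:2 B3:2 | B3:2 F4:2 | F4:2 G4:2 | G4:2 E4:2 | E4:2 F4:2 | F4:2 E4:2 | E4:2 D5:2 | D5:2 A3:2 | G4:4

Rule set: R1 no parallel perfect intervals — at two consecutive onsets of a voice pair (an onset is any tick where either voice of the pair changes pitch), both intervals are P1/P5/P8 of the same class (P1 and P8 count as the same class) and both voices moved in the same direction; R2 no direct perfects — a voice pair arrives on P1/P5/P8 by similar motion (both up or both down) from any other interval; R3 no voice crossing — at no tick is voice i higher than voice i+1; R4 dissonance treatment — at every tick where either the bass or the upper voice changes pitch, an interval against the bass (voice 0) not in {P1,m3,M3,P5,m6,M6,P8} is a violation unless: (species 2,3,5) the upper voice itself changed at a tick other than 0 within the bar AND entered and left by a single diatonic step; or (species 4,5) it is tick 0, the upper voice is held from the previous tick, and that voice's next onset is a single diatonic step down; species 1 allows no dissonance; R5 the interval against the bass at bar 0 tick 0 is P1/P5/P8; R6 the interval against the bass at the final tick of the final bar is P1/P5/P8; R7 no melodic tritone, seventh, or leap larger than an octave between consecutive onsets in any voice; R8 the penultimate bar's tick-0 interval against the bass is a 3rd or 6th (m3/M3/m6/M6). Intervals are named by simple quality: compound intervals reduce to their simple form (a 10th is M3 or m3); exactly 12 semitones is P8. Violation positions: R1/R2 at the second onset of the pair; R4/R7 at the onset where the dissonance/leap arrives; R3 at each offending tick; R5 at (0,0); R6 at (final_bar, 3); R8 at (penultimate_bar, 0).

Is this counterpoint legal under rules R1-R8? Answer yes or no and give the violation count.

No (11 violations)

bar 0: v0=G3 v1=G4 (P8)
bar 1: v0=A3 v1=B3 (M2)
bar 2: v0=B3 v1=F4 (TT)
bar 3: v0=A3 v1=G4 (m7)
bar 4: v0=B3 v1=E4 (P4)
bar 5: v0=C4 v1=F4 (P4)
bar 6: v0=D4 v1=E4 (M2)
bar 7: v0=F3 v1=D5 (M6)
bar 8: v0=G3 v1=G4 (P8)
  R4 @ bar1.0: A3/B3 M2 untreated
  R7 @ bar1.2: B3->F4 leap 6st
  R4 @ bar2.0: B3/F4 TT untreated
  R4 @ bar3.0: A3/G4 m7 untreated
  R4 @ bar4.0: B3/E4 P4 untreated
  R4 @ bar4.2: B3/F4 TT untreated
  R4 @ bar6.0: D4/E4 M2 untreated
  R7 @ bar6.2: E4->D5 leap 10st
  R7 @ bar7.2: D5->A3 leap 17st
  R2 @ bar8.0: F3/A3 M3 -> G3/G4 P8 similar
  R7 @ bar8.0: A3->G4 leap 10st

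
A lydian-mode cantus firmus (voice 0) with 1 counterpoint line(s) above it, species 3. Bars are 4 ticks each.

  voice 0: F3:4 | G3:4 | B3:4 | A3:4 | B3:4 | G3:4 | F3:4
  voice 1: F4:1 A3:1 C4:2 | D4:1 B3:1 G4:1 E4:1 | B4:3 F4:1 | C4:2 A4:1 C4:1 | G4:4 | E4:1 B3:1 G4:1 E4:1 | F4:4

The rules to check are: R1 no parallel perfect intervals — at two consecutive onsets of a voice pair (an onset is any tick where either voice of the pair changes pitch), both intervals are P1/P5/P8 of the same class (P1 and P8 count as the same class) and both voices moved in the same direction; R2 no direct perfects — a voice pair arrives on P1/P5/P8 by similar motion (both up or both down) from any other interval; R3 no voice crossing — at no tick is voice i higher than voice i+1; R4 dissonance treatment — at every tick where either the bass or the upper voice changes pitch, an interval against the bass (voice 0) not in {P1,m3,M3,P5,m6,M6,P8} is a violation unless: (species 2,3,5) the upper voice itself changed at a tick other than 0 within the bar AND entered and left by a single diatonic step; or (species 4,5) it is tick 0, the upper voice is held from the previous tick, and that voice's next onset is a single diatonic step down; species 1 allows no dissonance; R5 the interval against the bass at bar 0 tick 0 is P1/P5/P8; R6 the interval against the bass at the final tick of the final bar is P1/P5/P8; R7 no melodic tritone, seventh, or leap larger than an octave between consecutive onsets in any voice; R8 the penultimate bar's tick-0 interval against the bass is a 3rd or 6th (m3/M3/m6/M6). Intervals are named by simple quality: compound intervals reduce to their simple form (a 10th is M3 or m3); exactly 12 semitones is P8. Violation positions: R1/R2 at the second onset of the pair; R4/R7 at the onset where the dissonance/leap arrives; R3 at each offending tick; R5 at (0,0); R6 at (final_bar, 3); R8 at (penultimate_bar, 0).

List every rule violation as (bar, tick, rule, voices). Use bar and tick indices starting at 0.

(1, 0, R1, (0, 1))
(2, 0, R2, (0, 1))
(2, 3, R4, (0, 1))
(2, 3, R7, (1,))

bar 0: v0=F3 v1=F4 downbeat P8
bar 1: v0=G3 v1=D4 downbeat P5
bar 2: v0=B3 v1=B4 downbeat P8
bar 3: v0=A3 v1=C4 downbeat m3
bar 4: v0=B3 v1=G4 downbeat m6
bar 5: v0=G3 v1=E4 downbeat M6
bar 6: v0=F3 v1=F4 downbeat P8
  -> R1 @ bar 1 tick 0 v(0, 1): F3/C4 P5 -> G3/D4 P5 similar
  -> R2 @ bar 2 tick 0 v(0, 1): G3/E4 M6 -> B3/B4 P8 similar
  -> R4 @ bar 2 tick 3 v(0, 1): B3/F4 TT untreated
  -> R7 @ bar 2 tick 3 v(1,): B4->F4 leap 6st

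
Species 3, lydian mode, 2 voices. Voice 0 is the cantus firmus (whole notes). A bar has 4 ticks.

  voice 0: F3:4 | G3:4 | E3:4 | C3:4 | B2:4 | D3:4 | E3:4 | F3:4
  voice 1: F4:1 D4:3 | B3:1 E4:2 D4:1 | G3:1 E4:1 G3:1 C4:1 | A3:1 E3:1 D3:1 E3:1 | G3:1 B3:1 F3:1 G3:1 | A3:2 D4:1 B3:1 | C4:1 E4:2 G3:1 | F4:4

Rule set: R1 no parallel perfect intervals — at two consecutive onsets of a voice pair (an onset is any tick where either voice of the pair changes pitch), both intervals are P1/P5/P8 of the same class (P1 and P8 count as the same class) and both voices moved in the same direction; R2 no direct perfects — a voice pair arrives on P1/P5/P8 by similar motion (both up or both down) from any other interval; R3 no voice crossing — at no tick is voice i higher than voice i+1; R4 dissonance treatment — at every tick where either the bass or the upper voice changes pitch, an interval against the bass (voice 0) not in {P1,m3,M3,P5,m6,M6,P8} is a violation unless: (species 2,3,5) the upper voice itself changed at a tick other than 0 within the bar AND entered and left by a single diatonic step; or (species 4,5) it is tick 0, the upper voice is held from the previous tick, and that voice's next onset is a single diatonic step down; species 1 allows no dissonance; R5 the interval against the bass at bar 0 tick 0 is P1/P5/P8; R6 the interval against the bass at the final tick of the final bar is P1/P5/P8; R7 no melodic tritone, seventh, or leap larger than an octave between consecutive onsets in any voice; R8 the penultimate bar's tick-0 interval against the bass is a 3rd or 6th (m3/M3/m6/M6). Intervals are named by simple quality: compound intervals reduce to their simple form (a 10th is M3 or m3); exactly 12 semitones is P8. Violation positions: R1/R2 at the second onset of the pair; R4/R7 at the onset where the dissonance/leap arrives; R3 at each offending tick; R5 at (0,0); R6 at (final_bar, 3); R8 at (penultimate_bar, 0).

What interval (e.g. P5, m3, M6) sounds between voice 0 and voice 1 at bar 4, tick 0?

m6

voice 0=B2 voice 1=G3 -> m6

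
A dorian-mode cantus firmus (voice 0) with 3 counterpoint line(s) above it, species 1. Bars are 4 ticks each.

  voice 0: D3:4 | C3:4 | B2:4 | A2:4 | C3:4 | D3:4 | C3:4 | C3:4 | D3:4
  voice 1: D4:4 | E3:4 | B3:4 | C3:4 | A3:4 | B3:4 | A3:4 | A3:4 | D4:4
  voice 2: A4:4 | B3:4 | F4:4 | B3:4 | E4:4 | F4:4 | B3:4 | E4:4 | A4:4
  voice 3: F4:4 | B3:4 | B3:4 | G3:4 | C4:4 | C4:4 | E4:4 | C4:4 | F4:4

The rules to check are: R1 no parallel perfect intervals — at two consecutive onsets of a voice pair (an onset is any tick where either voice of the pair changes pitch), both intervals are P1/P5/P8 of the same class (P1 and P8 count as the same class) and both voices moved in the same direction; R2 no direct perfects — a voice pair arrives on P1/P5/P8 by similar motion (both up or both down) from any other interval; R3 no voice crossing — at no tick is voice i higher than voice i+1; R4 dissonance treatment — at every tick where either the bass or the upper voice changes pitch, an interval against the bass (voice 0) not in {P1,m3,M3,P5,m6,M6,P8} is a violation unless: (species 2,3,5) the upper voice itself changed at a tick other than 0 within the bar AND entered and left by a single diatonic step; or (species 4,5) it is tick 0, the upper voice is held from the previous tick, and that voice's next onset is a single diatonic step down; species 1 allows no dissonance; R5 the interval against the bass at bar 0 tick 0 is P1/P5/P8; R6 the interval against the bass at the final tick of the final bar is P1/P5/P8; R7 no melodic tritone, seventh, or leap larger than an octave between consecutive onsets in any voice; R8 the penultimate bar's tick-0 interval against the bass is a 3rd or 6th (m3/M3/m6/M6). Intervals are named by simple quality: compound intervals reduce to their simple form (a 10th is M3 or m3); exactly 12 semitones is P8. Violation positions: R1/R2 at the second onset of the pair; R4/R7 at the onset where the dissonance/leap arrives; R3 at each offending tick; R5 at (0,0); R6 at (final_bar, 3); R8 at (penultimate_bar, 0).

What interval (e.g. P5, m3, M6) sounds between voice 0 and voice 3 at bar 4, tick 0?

voice 0=C3 voice 3=C4 -> P8

P8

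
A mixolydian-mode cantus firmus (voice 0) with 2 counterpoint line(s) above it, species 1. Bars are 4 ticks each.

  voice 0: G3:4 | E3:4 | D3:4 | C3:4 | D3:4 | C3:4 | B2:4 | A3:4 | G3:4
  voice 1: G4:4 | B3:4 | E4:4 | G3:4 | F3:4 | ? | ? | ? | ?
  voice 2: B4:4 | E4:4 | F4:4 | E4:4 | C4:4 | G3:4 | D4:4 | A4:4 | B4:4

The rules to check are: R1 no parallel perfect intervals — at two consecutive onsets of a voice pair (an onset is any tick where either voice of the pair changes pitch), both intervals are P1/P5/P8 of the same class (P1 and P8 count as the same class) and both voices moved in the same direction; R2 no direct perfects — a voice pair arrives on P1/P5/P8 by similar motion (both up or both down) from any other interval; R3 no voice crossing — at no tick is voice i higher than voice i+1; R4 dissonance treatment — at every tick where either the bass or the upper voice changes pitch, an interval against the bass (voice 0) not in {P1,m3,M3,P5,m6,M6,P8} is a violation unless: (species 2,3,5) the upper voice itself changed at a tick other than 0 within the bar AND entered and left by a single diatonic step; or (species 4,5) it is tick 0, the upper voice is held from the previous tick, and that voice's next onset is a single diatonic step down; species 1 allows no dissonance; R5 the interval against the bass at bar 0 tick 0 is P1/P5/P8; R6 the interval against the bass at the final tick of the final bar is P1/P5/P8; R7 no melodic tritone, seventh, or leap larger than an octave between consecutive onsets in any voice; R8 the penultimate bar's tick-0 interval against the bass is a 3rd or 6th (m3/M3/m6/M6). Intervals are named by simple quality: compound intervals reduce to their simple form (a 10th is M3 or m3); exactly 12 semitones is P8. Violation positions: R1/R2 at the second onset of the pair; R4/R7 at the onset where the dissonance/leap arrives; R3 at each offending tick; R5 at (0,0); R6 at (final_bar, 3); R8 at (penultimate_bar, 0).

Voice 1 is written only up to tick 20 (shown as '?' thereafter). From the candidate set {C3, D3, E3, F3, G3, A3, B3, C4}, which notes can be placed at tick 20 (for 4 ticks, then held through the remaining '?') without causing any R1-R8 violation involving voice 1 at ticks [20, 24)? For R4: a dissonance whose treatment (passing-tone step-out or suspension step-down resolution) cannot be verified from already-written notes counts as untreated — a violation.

C3: violates R1,R2
D3: violates R4
E3: legal
F3: violates R4
G3: legal
A3: violates R3
B3: violates R3,R4,R7
C4: violates R3

{E3, G3}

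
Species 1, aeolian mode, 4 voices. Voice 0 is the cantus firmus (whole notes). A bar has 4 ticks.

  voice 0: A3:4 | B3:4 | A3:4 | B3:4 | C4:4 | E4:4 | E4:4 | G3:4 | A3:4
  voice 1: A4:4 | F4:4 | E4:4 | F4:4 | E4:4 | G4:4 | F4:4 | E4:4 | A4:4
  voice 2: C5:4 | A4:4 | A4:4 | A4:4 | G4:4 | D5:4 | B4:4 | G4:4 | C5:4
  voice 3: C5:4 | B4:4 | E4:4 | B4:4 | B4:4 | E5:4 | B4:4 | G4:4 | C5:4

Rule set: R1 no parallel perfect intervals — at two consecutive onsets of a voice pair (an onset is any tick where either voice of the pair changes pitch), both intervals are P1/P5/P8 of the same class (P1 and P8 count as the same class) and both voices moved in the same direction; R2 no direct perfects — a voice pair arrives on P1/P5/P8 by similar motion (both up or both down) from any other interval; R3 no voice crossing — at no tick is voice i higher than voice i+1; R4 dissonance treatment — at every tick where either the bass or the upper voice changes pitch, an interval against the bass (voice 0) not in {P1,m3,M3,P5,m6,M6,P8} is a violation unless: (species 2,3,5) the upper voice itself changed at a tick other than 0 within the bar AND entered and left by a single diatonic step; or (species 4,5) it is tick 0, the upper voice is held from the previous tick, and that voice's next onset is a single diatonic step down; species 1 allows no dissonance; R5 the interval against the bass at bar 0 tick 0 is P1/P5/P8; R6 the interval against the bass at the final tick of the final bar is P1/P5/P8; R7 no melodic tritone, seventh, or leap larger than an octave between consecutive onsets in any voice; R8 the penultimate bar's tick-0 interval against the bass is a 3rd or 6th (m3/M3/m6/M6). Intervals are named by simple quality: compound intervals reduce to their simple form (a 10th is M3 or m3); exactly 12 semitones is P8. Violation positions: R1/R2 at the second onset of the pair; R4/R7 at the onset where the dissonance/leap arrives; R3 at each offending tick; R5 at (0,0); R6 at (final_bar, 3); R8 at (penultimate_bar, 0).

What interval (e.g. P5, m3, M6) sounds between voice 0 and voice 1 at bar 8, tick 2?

voice 0=A3 voice 1=A4 -> P8

P8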